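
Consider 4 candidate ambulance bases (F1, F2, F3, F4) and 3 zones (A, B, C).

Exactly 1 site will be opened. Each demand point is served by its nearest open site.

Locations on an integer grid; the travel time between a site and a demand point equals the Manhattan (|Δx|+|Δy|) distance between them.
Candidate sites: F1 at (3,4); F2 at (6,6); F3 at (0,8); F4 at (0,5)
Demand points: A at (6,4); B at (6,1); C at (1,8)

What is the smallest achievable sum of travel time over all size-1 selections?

Open {F2}.
  A→F2 2, B→F2 5, C→F2 7  ⇒ total 14.
Compare {F1}: total 15.
Compare {F4}: total 21.
No size-1 selection does better; minimum is 14.

14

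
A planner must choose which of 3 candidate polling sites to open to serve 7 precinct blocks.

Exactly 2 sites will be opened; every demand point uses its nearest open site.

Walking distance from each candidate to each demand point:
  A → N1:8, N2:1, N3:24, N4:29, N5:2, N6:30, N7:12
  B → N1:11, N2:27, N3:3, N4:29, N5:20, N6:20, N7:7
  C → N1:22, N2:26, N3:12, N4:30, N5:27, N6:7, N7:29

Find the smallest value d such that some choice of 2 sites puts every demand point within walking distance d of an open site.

Open {A, B}.
  Farthest demand point is N4 at walking distance 29 (to A); all others are ≤ 29.
With {A, C} the worst case is 29.
With {B, C} the worst case is 29.
No size-2 selection achieves below 29.

29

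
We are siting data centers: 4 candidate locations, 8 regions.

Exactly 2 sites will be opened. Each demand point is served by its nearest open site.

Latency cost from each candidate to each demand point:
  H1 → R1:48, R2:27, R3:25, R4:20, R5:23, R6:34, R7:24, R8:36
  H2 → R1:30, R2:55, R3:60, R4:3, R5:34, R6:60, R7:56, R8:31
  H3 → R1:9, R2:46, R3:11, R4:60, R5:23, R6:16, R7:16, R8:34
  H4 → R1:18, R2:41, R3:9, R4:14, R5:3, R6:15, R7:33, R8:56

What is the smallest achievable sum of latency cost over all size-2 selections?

Open {H3, H4}.
  R1→H3 9, R2→H4 41, R3→H4 9, R4→H4 14, R5→H4 3, R6→H4 15, R7→H3 16, R8→H3 34  ⇒ total 141.
Compare {H1, H4}: total 146.
Compare {H2, H4}: total 153.
No size-2 selection does better; minimum is 141.

141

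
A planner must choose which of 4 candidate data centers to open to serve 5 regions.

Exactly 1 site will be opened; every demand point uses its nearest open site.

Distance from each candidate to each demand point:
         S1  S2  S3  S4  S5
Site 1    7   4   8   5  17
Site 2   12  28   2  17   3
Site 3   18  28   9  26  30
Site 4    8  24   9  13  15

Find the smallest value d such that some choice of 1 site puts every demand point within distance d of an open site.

17

Open {Site 1}.
  Farthest demand point is S5 at distance 17 (to Site 1); all others are ≤ 17.
With {Site 4} the worst case is 24.
With {Site 2} the worst case is 28.
No size-1 selection achieves below 17.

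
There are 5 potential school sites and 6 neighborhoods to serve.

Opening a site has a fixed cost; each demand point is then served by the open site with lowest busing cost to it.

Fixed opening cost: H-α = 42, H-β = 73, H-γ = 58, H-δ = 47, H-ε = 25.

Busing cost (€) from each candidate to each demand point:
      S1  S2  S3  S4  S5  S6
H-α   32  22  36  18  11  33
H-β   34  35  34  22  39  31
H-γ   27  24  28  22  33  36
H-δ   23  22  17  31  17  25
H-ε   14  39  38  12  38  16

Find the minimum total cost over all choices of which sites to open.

Open {H-δ, H-ε}: assign each demand point to its cheapest open site.
  S1→H-ε 14, S2→H-δ 22, S3→H-δ 17, S4→H-ε 12, S5→H-δ 17, S6→H-ε 16
  busing cost 98, fixed 72 → total 170.
Compare {H-α, H-ε}: busing cost 111 + fixed 67 = 178.
Compare {H-δ}: busing cost 135 + fixed 47 = 182.
Compare {H-ε}: busing cost 157 + fixed 25 = 182.
All other subsets cost ≥ 178. Minimum total cost: 170.

170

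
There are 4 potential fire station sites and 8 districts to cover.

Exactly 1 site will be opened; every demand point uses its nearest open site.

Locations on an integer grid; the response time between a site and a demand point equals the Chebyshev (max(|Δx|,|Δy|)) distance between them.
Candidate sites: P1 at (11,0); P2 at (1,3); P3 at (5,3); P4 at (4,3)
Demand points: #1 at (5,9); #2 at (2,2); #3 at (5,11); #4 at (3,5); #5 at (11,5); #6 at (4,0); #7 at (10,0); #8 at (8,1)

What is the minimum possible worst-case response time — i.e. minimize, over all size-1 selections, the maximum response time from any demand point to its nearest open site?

8

Open {P3}.
  Farthest demand point is #3 at response time 8 (to P3); all others are ≤ 8.
With {P4} the worst case is 8.
With {P2} the worst case is 10.
No size-1 selection achieves below 8.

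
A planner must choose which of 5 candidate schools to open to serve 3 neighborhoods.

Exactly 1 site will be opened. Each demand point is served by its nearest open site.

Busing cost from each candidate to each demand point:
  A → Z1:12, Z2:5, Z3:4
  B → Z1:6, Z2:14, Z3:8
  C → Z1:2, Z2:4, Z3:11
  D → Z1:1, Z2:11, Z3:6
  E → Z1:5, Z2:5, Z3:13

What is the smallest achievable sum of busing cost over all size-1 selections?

Open {C}.
  Z1→C 2, Z2→C 4, Z3→C 11  ⇒ total 17.
Compare {D}: total 18.
Compare {A}: total 21.
No size-1 selection does better; minimum is 17.

17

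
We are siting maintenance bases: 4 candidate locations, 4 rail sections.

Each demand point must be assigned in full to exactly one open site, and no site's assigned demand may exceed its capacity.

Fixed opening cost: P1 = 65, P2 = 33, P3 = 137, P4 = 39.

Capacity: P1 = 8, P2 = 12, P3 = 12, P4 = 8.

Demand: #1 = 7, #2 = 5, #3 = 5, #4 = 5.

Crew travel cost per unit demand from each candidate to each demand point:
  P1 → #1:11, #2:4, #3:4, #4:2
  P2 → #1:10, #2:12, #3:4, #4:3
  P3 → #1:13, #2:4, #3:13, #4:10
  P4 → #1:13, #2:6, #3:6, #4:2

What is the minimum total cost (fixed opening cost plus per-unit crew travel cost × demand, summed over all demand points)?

257

Open {P1, P2, P4}; cheapest assignment that respects the capacities:
  P1 (cap 8, load 5): #2 — cost 5×4 = 20
  P2 (cap 12, load 12): #1, #3 — cost 7×10 + 5×4 = 90
  P4 (cap 8, load 5): #4 — cost 5×2 = 10
  Shipping 120, fixed 137 → total 257.
  Any other capacity-feasible assignment to {P1, P2, P4} ships for at least 120.
Compare {P2, P3}: its best feasible assignment gives total 316.
Compare {P2, P3, P4}: its best feasible assignment gives total 329.
Every other set of open sites that can feasibly serve all demand totals ≥ 316 even under its best assignment. Minimum: 257.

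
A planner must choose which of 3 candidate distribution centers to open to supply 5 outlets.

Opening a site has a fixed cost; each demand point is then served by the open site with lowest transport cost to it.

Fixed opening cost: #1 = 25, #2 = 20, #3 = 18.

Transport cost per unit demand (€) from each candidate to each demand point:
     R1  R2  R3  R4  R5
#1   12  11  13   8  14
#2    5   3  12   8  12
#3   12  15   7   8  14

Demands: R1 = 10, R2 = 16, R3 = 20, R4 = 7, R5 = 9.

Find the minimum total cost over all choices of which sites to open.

440

Open {#2, #3}: assign each demand point to its cheapest open site.
  R1→#2 10×5=50, R2→#2 16×3=48, R3→#3 20×7=140, R4→#2 7×8=56, R5→#2 9×12=108
  transport cost 402, fixed 38 → total 440.
Compare {#1, #2, #3}: transport cost 402 + fixed 63 = 465.
Compare {#2}: transport cost 502 + fixed 20 = 522.
Compare {#1, #2}: transport cost 502 + fixed 45 = 547.
All other subsets cost ≥ 465. Minimum total cost: 440.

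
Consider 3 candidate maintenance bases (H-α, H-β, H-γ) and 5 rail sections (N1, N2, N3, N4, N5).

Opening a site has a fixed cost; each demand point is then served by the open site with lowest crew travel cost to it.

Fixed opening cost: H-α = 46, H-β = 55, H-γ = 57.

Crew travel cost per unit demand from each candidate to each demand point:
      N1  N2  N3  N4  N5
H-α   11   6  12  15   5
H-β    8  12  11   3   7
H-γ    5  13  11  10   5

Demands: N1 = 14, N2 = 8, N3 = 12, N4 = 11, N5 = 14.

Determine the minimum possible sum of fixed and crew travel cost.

496

Open {H-α, H-β}: assign each demand point to its cheapest open site.
  N1→H-β 14×8=112, N2→H-α 8×6=48, N3→H-β 12×11=132, N4→H-β 11×3=33, N5→H-α 14×5=70
  crew travel cost 395, fixed 101 → total 496.
Compare {H-α, H-β, H-γ}: crew travel cost 353 + fixed 158 = 511.
Compare {H-β, H-γ}: crew travel cost 401 + fixed 112 = 513.
Compare {H-β}: crew travel cost 471 + fixed 55 = 526.
All other subsets cost ≥ 511. Minimum total cost: 496.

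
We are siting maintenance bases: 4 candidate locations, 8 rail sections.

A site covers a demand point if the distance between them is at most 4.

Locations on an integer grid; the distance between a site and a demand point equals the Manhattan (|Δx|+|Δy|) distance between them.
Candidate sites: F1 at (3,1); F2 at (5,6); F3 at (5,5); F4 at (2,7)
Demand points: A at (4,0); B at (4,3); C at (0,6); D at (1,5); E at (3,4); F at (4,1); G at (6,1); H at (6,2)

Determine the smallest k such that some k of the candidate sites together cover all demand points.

Coverage sets (demand points within 4 of each site):
  F1: {A, B, E, F, G, H}
  F2: {B, E}
  F3: {B, D, E, H}
  F4: {C, D, E}
No single site covers all 8 demand points.
But {F1, F4} covers everything, so the minimum is 2.

2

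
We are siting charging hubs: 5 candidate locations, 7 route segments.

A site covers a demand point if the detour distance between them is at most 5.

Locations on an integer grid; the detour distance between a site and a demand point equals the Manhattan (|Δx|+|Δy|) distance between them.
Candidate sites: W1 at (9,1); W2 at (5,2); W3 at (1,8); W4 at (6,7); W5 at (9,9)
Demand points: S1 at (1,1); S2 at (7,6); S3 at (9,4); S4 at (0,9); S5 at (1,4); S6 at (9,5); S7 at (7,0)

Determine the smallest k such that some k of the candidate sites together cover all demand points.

3

Coverage sets (demand points within 5 of each site):
  W1: {S3, S6, S7}
  W2: {S1, S7}
  W3: {S4, S5}
  W4: {S2, S6}
  W5: {S2, S3, S6}
No 2 sites suffice: every size-2 union leaves at least one demand point uncovered.
But {W2, W3, W5} covers everything, so the minimum is 3.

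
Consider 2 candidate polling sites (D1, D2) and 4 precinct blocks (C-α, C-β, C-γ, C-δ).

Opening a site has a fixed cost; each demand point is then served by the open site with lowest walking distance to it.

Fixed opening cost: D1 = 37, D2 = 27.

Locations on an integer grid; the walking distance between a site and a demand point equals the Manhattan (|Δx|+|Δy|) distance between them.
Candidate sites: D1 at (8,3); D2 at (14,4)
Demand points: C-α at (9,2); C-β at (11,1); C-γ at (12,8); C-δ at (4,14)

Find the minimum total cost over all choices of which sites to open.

Open {D2}: assign each demand point to its cheapest open site.
  C-α→D2 7, C-β→D2 6, C-γ→D2 6, C-δ→D2 20
  walking distance 39, fixed 27 → total 66.
Compare {D1}: walking distance 31 + fixed 37 = 68.
Compare {D1, D2}: walking distance 28 + fixed 64 = 92.

66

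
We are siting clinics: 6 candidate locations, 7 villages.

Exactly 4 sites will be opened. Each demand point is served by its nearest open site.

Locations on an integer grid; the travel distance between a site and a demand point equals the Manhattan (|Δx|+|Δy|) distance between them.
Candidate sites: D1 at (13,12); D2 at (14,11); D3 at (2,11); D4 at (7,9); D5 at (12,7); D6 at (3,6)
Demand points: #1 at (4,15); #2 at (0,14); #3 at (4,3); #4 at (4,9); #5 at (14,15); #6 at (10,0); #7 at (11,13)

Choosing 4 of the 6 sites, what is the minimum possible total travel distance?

35

Open {D1, D3, D5, D6}.
  #1→D3 6, #2→D3 5, #3→D6 4, #4→D3 4, #5→D1 4, #6→D5 9, #7→D1 3  ⇒ total 35.
Compare {D1, D3, D4, D6}: total 37.
Compare {D2, D3, D5, D6}: total 37.
No size-4 selection does better; minimum is 35.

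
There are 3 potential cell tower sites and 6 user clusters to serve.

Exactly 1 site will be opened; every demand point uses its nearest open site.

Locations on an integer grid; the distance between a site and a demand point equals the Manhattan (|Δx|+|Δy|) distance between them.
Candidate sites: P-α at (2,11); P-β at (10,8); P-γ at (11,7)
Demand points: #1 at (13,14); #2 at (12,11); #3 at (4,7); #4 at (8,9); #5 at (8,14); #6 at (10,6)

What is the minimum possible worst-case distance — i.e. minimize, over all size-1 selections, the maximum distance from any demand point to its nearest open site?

Open {P-β}.
  Farthest demand point is #1 at distance 9 (to P-β); all others are ≤ 9.
With {P-γ} the worst case is 10.
With {P-α} the worst case is 14.
No size-1 selection achieves below 9.

9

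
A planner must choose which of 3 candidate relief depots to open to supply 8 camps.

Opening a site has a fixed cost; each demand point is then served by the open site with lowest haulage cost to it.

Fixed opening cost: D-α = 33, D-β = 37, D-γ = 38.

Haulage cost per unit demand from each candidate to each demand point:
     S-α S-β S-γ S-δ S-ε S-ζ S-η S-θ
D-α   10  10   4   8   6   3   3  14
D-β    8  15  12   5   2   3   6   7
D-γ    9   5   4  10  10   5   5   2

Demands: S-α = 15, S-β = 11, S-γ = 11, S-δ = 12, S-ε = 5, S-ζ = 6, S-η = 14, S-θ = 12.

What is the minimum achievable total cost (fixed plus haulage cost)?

476

Open {D-β, D-γ}: assign each demand point to its cheapest open site.
  S-α→D-β 15×8=120, S-β→D-γ 11×5=55, S-γ→D-γ 11×4=44, S-δ→D-β 12×5=60, S-ε→D-β 5×2=10, S-ζ→D-β 6×3=18, S-η→D-γ 14×5=70, S-θ→D-γ 12×2=24
  haulage cost 401, fixed 75 → total 476.
Compare {D-α, D-β, D-γ}: haulage cost 373 + fixed 108 = 481.
Compare {D-α, D-γ}: haulage cost 444 + fixed 71 = 515.
Compare {D-α, D-β}: haulage cost 488 + fixed 70 = 558.
All other subsets cost ≥ 481. Minimum total cost: 476.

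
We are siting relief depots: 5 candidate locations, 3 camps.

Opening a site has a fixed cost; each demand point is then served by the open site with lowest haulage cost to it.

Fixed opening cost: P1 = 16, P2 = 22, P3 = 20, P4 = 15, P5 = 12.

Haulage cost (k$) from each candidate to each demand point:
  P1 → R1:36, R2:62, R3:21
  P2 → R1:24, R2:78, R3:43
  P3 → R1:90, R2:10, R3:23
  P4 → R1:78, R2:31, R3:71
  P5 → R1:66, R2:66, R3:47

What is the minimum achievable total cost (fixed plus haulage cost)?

99

Open {P2, P3}: assign each demand point to its cheapest open site.
  R1→P2 24, R2→P3 10, R3→P3 23
  haulage cost 57, fixed 42 → total 99.
Compare {P1, P3}: haulage cost 67 + fixed 36 = 103.
Compare {P2, P3, P5}: haulage cost 57 + fixed 54 = 111.
Compare {P1, P2, P3}: haulage cost 55 + fixed 58 = 113.
All other subsets cost ≥ 103. Minimum total cost: 99.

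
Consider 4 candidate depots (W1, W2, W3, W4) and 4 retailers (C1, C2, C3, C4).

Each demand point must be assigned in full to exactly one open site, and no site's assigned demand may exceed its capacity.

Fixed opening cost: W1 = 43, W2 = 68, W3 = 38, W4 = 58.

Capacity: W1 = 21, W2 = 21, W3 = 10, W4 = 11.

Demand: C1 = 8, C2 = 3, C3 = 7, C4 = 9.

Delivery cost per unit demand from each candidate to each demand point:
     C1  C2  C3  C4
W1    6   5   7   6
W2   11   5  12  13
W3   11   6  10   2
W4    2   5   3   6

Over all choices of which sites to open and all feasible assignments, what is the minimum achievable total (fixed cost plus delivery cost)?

Open {W1, W3}; cheapest assignment that respects the capacities:
  W1 (cap 21, load 18): C1, C2, C3 — cost 8×6 + 3×5 + 7×7 = 112
  W3 (cap 10, load 9): C4 — cost 9×2 = 18
  Shipping 130, fixed 81 → total 211.
  Any other capacity-feasible assignment to {W1, W3} ships for at least 130.
Compare {W1, W4}: its best feasible assignment gives total 235.
Compare {W1, W3, W4}: its best feasible assignment gives total 237.
Every other set of open sites that can feasibly serve all demand totals ≥ 235 even under its best assignment. Minimum: 211.

211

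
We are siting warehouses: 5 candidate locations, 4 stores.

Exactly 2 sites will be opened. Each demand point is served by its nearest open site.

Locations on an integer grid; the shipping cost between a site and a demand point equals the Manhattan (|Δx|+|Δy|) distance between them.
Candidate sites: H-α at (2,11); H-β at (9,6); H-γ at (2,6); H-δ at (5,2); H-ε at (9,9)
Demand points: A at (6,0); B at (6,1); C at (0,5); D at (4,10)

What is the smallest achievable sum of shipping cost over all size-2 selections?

14

Open {H-γ, H-δ}.
  A→H-δ 3, B→H-δ 2, C→H-γ 3, D→H-γ 6  ⇒ total 14.
Compare {H-α, H-δ}: total 16.
Compare {H-δ, H-ε}: total 19.
No size-2 selection does better; minimum is 14.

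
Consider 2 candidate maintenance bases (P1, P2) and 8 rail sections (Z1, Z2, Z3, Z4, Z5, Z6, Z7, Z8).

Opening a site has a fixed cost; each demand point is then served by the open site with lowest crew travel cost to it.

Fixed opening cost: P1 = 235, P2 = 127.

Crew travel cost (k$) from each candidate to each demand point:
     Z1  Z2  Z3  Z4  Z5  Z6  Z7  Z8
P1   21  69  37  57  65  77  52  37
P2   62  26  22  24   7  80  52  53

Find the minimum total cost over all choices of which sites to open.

453

Open {P2}: assign each demand point to its cheapest open site.
  Z1→P2 62, Z2→P2 26, Z3→P2 22, Z4→P2 24, Z5→P2 7, Z6→P2 80, Z7→P2 52, Z8→P2 53
  crew travel cost 326, fixed 127 → total 453.
Compare {P1, P2}: crew travel cost 266 + fixed 362 = 628.
Compare {P1}: crew travel cost 415 + fixed 235 = 650.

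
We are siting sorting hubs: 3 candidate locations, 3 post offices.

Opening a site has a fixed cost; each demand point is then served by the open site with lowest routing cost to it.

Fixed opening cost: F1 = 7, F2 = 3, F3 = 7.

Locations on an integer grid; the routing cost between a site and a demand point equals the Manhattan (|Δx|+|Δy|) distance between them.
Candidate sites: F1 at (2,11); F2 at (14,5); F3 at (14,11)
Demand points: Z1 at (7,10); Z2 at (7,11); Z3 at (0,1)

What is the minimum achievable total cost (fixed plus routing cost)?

Open {F1}: assign each demand point to its cheapest open site.
  Z1→F1 6, Z2→F1 5, Z3→F1 12
  routing cost 23, fixed 7 → total 30.
Compare {F1, F2}: routing cost 23 + fixed 10 = 33.
Compare {F1, F3}: routing cost 23 + fixed 14 = 37.
Compare {F1, F2, F3}: routing cost 23 + fixed 17 = 40.
All other subsets cost ≥ 33. Minimum total cost: 30.

30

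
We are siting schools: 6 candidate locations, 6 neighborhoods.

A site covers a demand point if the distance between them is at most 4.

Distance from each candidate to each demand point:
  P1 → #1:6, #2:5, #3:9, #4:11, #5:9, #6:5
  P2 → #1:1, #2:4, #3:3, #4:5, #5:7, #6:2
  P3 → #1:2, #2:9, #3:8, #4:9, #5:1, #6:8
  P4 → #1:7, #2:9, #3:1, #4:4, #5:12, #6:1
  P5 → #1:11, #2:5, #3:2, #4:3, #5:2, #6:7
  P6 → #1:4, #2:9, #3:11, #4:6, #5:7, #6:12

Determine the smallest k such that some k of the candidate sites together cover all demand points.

2

Coverage sets (demand points within 4 of each site):
  P1: {}
  P2: {#1, #2, #3, #6}
  P3: {#1, #5}
  P4: {#3, #4, #6}
  P5: {#3, #4, #5}
  P6: {#1}
No single site covers all 6 demand points.
But {P2, P5} covers everything, so the minimum is 2.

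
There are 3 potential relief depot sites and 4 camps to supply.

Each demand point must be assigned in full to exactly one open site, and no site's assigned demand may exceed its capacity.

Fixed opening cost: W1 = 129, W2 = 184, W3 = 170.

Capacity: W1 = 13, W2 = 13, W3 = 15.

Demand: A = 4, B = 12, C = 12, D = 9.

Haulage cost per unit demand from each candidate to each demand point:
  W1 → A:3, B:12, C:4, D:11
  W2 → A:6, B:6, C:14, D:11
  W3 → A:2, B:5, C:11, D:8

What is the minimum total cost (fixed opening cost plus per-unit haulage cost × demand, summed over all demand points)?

683

Open {W1, W2, W3}; cheapest assignment that respects the capacities:
  W1 (cap 13, load 12): C — cost 12×4 = 48
  W2 (cap 13, load 12): B — cost 12×6 = 72
  W3 (cap 15, load 13): A, D — cost 4×2 + 9×8 = 80
  Shipping 200, fixed 483 → total 683.
  Any other capacity-feasible assignment to {W1, W2, W3} ships for at least 200.
Total demand is 37 and no other set of sites has combined capacity ≥ 37, so {W1, W2, W3} is the only feasible choice of open sites. Minimum: 683.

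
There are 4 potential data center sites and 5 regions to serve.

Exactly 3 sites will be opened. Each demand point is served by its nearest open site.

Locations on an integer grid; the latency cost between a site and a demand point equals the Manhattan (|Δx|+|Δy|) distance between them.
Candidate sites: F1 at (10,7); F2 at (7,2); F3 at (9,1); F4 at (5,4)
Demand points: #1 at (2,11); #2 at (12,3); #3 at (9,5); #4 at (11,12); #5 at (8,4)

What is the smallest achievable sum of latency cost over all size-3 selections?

Open {F1, F3, F4}.
  #1→F4 10, #2→F3 5, #3→F1 3, #4→F1 6, #5→F4 3  ⇒ total 27.
Compare {F1, F2, F4}: total 28.
Compare {F1, F2, F3}: total 29.
No size-3 selection does better; minimum is 27.

27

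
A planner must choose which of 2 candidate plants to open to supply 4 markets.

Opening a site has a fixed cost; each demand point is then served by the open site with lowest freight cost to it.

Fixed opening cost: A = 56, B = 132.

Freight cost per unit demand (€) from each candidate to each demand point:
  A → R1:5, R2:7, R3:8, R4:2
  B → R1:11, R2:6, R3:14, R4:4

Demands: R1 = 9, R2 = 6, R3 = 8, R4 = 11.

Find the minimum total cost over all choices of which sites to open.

Open {A}: assign each demand point to its cheapest open site.
  R1→A 9×5=45, R2→A 6×7=42, R3→A 8×8=64, R4→A 11×2=22
  freight cost 173, fixed 56 → total 229.
Compare {A, B}: freight cost 167 + fixed 188 = 355.
Compare {B}: freight cost 291 + fixed 132 = 423.

229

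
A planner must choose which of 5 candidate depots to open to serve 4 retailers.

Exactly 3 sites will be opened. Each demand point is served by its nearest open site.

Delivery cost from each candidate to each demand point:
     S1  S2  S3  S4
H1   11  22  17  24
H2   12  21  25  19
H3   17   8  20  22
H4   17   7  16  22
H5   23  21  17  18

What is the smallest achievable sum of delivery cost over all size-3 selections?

Open {H1, H4, H5}.
  S1→H1 11, S2→H4 7, S3→H4 16, S4→H5 18  ⇒ total 52.
Compare {H1, H2, H4}: total 53.
Compare {H2, H4, H5}: total 53.
No size-3 selection does better; minimum is 52.

52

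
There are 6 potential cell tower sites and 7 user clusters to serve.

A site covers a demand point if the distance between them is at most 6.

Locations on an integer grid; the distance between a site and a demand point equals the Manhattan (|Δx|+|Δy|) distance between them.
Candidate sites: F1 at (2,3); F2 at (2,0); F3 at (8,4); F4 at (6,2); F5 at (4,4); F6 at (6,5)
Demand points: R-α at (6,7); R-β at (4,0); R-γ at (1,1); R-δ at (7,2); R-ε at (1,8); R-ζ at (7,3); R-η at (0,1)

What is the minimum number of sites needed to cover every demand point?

Coverage sets (demand points within 6 of each site):
  F1: {R-β, R-γ, R-δ, R-ε, R-ζ, R-η}
  F2: {R-β, R-γ, R-η}
  F3: {R-α, R-δ, R-ζ}
  F4: {R-α, R-β, R-γ, R-δ, R-ζ}
  F5: {R-α, R-β, R-γ, R-δ, R-ζ}
  F6: {R-α, R-δ, R-ζ}
No single site covers all 7 demand points.
But {F1, F3} covers everything, so the minimum is 2.

2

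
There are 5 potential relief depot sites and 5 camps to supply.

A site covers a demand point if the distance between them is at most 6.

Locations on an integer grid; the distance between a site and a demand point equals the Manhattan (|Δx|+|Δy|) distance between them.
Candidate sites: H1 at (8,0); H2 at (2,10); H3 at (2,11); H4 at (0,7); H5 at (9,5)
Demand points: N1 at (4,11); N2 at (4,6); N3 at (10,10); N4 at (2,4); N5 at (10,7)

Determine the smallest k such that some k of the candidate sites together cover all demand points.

2

Coverage sets (demand points within 6 of each site):
  H1: {}
  H2: {N1, N2, N4}
  H3: {N1}
  H4: {N2, N4}
  H5: {N2, N3, N5}
No single site covers all 5 demand points.
But {H2, H5} covers everything, so the minimum is 2.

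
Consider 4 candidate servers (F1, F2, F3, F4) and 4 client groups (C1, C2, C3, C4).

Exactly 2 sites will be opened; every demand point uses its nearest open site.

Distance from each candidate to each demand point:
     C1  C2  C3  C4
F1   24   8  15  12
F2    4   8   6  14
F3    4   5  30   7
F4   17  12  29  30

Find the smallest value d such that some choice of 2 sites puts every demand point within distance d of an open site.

Open {F2, F3}.
  Farthest demand point is C4 at distance 7 (to F3); all others are ≤ 7.
With {F1, F2} the worst case is 12.
With {F2, F4} the worst case is 14.
No size-2 selection achieves below 7.

7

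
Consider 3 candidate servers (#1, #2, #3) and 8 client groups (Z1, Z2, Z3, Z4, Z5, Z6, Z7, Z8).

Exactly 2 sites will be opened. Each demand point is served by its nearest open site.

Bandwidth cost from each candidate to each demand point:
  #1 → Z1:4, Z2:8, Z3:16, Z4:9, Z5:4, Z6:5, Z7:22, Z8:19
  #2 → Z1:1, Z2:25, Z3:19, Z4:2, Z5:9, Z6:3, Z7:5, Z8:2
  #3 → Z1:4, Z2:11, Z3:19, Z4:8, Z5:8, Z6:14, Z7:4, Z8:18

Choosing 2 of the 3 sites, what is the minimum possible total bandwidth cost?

Open {#1, #2}.
  Z1→#2 1, Z2→#1 8, Z3→#1 16, Z4→#2 2, Z5→#1 4, Z6→#2 3, Z7→#2 5, Z8→#2 2  ⇒ total 41.
Compare {#2, #3}: total 50.
Compare {#1, #3}: total 67.

41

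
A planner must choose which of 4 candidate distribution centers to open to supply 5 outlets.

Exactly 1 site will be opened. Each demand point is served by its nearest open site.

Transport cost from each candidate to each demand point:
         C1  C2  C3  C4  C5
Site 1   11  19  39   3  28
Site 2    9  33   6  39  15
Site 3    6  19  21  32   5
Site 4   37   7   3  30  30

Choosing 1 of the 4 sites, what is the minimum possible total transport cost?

Open {Site 3}.
  C1→Site 3 6, C2→Site 3 19, C3→Site 3 21, C4→Site 3 32, C5→Site 3 5  ⇒ total 83.
Compare {Site 1}: total 100.
Compare {Site 2}: total 102.
No size-1 selection does better; minimum is 83.

83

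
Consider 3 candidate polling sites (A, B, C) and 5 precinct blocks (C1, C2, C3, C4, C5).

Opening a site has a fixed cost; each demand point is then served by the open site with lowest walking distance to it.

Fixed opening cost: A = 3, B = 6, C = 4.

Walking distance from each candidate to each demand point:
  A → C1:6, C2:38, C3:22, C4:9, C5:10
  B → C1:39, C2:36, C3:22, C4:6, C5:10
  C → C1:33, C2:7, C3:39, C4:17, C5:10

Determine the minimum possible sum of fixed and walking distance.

Open {A, C}: assign each demand point to its cheapest open site.
  C1→A 6, C2→C 7, C3→A 22, C4→A 9, C5→A 10
  walking distance 54, fixed 7 → total 61.
Compare {A, B, C}: walking distance 51 + fixed 13 = 64.
Compare {A}: walking distance 85 + fixed 3 = 88.
Compare {B, C}: walking distance 78 + fixed 10 = 88.
All other subsets cost ≥ 64. Minimum total cost: 61.

61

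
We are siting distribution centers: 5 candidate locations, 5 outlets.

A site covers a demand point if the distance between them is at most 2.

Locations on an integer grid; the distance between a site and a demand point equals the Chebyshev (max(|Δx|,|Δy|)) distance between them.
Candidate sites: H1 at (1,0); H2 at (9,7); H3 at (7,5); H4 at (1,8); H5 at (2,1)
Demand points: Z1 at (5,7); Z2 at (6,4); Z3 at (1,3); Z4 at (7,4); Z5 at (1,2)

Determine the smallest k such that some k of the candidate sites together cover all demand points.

2

Coverage sets (demand points within 2 of each site):
  H1: {Z5}
  H2: {}
  H3: {Z1, Z2, Z4}
  H4: {}
  H5: {Z3, Z5}
No single site covers all 5 demand points.
But {H3, H5} covers everything, so the minimum is 2.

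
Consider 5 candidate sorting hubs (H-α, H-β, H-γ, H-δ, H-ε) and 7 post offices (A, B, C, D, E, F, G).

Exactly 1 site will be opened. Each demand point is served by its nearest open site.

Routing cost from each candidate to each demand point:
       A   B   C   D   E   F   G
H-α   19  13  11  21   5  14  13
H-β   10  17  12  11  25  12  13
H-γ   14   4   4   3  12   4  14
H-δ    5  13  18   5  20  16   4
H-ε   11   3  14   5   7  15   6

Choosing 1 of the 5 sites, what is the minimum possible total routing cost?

Open {H-γ}.
  A→H-γ 14, B→H-γ 4, C→H-γ 4, D→H-γ 3, E→H-γ 12, F→H-γ 4, G→H-γ 14  ⇒ total 55.
Compare {H-ε}: total 61.
Compare {H-δ}: total 81.
No size-1 selection does better; minimum is 55.

55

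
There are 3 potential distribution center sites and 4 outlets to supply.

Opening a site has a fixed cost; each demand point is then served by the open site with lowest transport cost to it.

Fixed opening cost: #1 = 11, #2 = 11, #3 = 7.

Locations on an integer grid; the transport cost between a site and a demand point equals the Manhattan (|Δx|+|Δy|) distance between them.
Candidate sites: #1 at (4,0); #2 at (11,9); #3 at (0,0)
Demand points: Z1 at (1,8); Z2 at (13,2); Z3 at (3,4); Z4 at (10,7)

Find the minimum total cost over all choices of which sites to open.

Open {#2, #3}: assign each demand point to its cheapest open site.
  Z1→#3 9, Z2→#2 9, Z3→#3 7, Z4→#2 3
  transport cost 28, fixed 18 → total 46.
Compare {#2}: transport cost 36 + fixed 11 = 47.
Compare {#1, #2}: transport cost 28 + fixed 22 = 50.
Compare {#1}: transport cost 40 + fixed 11 = 51.
All other subsets cost ≥ 47. Minimum total cost: 46.

46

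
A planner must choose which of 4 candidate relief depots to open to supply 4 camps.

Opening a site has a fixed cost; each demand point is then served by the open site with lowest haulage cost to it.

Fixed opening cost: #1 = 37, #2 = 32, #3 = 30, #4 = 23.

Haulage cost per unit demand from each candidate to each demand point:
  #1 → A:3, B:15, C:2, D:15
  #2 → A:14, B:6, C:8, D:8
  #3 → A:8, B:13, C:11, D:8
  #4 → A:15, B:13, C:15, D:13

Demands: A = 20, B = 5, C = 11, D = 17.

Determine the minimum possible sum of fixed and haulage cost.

317

Open {#1, #2}: assign each demand point to its cheapest open site.
  A→#1 20×3=60, B→#2 5×6=30, C→#1 11×2=22, D→#2 17×8=136
  haulage cost 248, fixed 69 → total 317.
Compare {#1, #2, #4}: haulage cost 248 + fixed 92 = 340.
Compare {#1, #2, #3}: haulage cost 248 + fixed 99 = 347.
Compare {#1, #3}: haulage cost 283 + fixed 67 = 350.
All other subsets cost ≥ 340. Minimum total cost: 317.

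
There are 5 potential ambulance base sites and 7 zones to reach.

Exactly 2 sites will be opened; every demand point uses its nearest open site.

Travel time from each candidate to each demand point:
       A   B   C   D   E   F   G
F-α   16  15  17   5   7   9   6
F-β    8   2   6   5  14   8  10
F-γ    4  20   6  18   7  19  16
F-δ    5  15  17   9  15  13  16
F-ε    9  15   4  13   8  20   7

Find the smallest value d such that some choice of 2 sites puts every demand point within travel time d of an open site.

8

Open {F-α, F-β}.
  Farthest demand point is A at travel time 8 (to F-β); all others are ≤ 8.
With {F-β, F-ε} the worst case is 8.
With {F-β, F-γ} the worst case is 10.
No size-2 selection achieves below 8.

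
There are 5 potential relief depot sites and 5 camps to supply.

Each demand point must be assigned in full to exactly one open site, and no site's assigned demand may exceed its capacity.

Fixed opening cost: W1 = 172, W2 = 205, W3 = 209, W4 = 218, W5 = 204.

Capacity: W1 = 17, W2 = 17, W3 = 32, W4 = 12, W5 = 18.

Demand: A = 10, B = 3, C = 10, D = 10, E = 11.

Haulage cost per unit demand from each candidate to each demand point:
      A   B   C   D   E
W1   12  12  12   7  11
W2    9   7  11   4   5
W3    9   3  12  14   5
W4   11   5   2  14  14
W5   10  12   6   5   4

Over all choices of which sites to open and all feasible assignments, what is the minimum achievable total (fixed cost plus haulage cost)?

Open {W2, W3}; cheapest assignment that respects the capacities:
  W2 (cap 17, load 13): B, D — cost 3×7 + 10×4 = 61
  W3 (cap 32, load 31): A, C, E — cost 10×9 + 10×12 + 11×5 = 265
  Shipping 326, fixed 414 → total 740.
  Any other capacity-feasible assignment to {W2, W3} ships for at least 326.
Compare {W1, W3}: its best feasible assignment gives total 752.
Compare {W3, W5}: its best feasible assignment gives total 764.
Every other set of open sites that can feasibly serve all demand totals ≥ 752 even under its best assignment. Minimum: 740.

740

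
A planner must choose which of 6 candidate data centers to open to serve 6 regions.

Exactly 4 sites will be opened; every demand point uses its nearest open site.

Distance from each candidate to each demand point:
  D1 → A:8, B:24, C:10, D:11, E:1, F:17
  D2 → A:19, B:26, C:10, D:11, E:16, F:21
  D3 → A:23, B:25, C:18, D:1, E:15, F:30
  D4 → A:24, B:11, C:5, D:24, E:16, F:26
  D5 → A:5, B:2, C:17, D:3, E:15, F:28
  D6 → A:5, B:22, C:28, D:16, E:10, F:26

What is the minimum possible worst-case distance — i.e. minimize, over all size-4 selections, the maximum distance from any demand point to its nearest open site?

17

Open {D1, D2, D3, D4}.
  Farthest demand point is F at distance 17 (to D1); all others are ≤ 17.
With {D1, D2, D3, D5} the worst case is 17.
With {D1, D2, D4, D5} the worst case is 17.
No size-4 selection achieves below 17.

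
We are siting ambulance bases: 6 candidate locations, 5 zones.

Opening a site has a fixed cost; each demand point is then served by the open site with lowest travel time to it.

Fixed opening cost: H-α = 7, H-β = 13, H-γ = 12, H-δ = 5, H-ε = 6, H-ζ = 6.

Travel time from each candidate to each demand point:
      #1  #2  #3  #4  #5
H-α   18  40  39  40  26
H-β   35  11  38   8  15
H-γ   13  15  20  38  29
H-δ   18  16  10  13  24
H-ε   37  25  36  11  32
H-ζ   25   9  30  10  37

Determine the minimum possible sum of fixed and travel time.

80

Open {H-β, H-δ}: assign each demand point to its cheapest open site.
  #1→H-δ 18, #2→H-β 11, #3→H-δ 10, #4→H-β 8, #5→H-β 15
  travel time 62, fixed 18 → total 80.
Compare {H-δ, H-ζ}: travel time 71 + fixed 11 = 82.
Compare {H-β, H-δ, H-ζ}: travel time 60 + fixed 24 = 84.
Compare {H-δ}: travel time 81 + fixed 5 = 86.
All other subsets cost ≥ 82. Minimum total cost: 80.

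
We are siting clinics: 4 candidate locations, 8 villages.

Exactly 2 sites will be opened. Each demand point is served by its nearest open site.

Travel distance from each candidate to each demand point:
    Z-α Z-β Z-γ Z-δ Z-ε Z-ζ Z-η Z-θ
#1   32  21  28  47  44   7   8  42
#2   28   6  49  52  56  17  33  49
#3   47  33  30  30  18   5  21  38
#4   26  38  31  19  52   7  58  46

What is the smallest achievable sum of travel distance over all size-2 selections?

Open {#2, #3}.
  Z-α→#2 28, Z-β→#2 6, Z-γ→#3 30, Z-δ→#3 30, Z-ε→#3 18, Z-ζ→#3 5, Z-η→#3 21, Z-θ→#3 38  ⇒ total 176.
Compare {#1, #3}: total 180.
Compare {#3, #4}: total 190.
No size-2 selection does better; minimum is 176.

176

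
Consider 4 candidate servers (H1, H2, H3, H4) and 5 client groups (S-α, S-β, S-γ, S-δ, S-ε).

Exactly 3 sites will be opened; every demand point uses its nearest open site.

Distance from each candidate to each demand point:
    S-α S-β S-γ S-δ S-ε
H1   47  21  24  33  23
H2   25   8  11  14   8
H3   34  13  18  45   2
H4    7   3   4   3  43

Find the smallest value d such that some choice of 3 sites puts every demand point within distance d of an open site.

Open {H1, H3, H4}.
  Farthest demand point is S-α at distance 7 (to H4); all others are ≤ 7.
With {H2, H3, H4} the worst case is 7.
With {H1, H2, H4} the worst case is 8.
No size-3 selection achieves below 7.

7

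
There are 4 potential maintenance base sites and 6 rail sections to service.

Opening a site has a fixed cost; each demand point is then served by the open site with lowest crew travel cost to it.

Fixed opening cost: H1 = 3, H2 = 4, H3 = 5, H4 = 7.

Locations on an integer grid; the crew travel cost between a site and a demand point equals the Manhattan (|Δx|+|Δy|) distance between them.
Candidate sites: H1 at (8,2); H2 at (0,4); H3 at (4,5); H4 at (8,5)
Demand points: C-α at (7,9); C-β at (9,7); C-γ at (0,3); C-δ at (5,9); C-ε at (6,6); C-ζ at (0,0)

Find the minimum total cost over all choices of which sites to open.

34

Open {H2, H4}: assign each demand point to its cheapest open site.
  C-α→H4 5, C-β→H4 3, C-γ→H2 1, C-δ→H4 7, C-ε→H4 3, C-ζ→H2 4
  crew travel cost 23, fixed 11 → total 34.
Compare {H2, H3}: crew travel cost 27 + fixed 9 = 36.
Compare {H1, H2, H4}: crew travel cost 23 + fixed 14 = 37.
Compare {H2, H3, H4}: crew travel cost 21 + fixed 16 = 37.
All other subsets cost ≥ 36. Minimum total cost: 34.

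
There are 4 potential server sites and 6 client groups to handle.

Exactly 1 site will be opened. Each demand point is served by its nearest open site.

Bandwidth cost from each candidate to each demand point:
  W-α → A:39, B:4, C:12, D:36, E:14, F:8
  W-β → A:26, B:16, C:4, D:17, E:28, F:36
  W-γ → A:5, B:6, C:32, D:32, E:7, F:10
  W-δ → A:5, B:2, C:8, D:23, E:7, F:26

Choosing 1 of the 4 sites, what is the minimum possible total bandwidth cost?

Open {W-δ}.
  A→W-δ 5, B→W-δ 2, C→W-δ 8, D→W-δ 23, E→W-δ 7, F→W-δ 26  ⇒ total 71.
Compare {W-γ}: total 92.
Compare {W-α}: total 113.
No size-1 selection does better; minimum is 71.

71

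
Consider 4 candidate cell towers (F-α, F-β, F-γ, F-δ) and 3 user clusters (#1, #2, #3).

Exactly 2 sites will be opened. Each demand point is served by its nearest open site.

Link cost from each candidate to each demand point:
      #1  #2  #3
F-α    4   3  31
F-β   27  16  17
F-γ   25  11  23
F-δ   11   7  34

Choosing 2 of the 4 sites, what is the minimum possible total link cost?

Open {F-α, F-β}.
  #1→F-α 4, #2→F-α 3, #3→F-β 17  ⇒ total 24.
Compare {F-α, F-γ}: total 30.
Compare {F-β, F-δ}: total 35.
No size-2 selection does better; minimum is 24.

24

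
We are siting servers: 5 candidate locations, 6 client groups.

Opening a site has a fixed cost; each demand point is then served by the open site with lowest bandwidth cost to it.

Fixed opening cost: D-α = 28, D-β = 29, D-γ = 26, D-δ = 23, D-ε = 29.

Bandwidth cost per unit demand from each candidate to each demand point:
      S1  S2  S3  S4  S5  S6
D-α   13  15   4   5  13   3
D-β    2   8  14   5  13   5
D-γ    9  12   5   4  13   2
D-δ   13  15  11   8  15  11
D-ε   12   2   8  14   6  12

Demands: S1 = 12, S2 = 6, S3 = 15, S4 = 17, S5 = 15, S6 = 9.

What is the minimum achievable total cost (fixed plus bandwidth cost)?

371

Open {D-β, D-γ, D-ε}: assign each demand point to its cheapest open site.
  S1→D-β 12×2=24, S2→D-ε 6×2=12, S3→D-γ 15×5=75, S4→D-γ 17×4=68, S5→D-ε 15×6=90, S6→D-γ 9×2=18
  bandwidth cost 287, fixed 84 → total 371.
Compare {D-α, D-β, D-ε}: bandwidth cost 298 + fixed 86 = 384.
Compare {D-α, D-β, D-γ, D-ε}: bandwidth cost 272 + fixed 112 = 384.
Compare {D-β, D-γ, D-δ, D-ε}: bandwidth cost 287 + fixed 107 = 394.
All other subsets cost ≥ 384. Minimum total cost: 371.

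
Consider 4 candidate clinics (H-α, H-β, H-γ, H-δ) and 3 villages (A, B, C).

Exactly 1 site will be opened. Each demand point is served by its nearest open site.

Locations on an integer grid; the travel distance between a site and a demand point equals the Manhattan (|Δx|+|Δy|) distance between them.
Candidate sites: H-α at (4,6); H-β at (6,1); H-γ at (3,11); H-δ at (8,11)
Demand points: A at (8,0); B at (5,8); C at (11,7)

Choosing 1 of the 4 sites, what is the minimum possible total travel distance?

21

Open {H-α}.
  A→H-α 10, B→H-α 3, C→H-α 8  ⇒ total 21.
Compare {H-β}: total 22.
Compare {H-δ}: total 24.
No size-1 selection does better; minimum is 21.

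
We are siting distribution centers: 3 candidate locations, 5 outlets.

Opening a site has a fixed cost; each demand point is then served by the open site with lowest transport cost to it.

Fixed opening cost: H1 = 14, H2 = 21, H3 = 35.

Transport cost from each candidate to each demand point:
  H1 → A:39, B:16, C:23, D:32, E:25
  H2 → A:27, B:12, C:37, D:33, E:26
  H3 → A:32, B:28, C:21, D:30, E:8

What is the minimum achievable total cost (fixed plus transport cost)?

Open {H1}: assign each demand point to its cheapest open site.
  A→H1 39, B→H1 16, C→H1 23, D→H1 32, E→H1 25
  transport cost 135, fixed 14 → total 149.
Compare {H3}: transport cost 119 + fixed 35 = 154.
Compare {H1, H2}: transport cost 119 + fixed 35 = 154.
Compare {H2, H3}: transport cost 98 + fixed 56 = 154.
All other subsets cost ≥ 154. Minimum total cost: 149.

149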